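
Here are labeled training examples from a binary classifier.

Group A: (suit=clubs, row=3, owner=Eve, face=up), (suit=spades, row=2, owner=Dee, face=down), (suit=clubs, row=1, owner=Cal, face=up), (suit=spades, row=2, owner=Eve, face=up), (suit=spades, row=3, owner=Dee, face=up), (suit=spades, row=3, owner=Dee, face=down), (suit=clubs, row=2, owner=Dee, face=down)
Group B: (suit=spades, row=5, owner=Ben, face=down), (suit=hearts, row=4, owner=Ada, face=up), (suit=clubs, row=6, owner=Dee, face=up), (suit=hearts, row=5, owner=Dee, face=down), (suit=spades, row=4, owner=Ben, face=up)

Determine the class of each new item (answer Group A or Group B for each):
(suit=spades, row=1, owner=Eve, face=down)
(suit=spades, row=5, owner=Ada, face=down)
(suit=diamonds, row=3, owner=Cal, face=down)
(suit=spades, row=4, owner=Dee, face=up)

Group A, Group B, Group A, Group B

Every 'Group A' example satisfies: row ≤ 3. None of the 'Group B' examples do.
(suit=spades, row=1, owner=Eve, face=down): row = 1, fits → Group A.
(suit=spades, row=5, owner=Ada, face=down): row = 5, does not fit → Group B.
(suit=diamonds, row=3, owner=Cal, face=down): row = 3, fits → Group A.
(suit=spades, row=4, owner=Dee, face=up): row = 4, does not fit → Group B.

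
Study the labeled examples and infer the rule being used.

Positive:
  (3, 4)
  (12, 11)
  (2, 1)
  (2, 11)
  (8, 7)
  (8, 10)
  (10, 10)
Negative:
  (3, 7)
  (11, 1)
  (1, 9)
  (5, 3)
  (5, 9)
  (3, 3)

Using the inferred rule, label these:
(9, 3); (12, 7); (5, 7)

Negative, Positive, Negative

Every 'Positive' example satisfies: product is even. None of the 'Negative' examples do.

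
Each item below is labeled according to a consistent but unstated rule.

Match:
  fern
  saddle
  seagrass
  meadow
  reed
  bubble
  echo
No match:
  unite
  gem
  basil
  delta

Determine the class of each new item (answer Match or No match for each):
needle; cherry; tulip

Match, Match, No match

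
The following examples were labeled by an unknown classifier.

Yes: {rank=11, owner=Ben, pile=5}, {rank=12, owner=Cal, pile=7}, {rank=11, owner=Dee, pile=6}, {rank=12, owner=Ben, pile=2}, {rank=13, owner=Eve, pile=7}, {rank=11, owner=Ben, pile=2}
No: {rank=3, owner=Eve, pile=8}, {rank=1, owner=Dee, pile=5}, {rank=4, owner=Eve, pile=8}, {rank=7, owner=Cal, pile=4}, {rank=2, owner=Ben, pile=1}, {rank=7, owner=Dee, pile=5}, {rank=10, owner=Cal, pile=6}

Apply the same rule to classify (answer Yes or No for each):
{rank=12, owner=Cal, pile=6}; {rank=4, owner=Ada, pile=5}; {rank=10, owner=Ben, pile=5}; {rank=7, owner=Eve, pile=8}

Rule: rank ≥ 11. This holds for each 'Yes' example and fails for each 'No' one.
{rank=12, owner=Cal, pile=6}: rank = 12, checks out → Yes.
{rank=4, owner=Ada, pile=5}: rank = 4, fails this test → No.
{rank=10, owner=Ben, pile=5}: rank = 10, fails this test → No.
{rank=7, owner=Eve, pile=8}: rank = 7, fails this test → No.

Yes, No, No, No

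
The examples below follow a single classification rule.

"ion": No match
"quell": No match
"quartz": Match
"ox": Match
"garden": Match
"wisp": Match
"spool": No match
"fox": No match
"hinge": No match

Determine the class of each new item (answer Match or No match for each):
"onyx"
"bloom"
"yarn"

Every 'Match' example satisfies: even length. None of the 'No match' examples do.
"onyx": Match (length 4). "bloom": No match (length 5). "yarn": Match (length 4).

Match, No match, Match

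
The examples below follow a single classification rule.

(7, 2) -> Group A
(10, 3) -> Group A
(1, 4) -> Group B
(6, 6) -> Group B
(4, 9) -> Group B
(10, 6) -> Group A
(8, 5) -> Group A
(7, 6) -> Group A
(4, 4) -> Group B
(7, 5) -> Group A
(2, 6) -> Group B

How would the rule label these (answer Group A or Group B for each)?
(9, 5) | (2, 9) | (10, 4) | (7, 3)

Group A, Group B, Group A, Group A

Rule: first > second. This holds for each 'Group A' example and fails for each 'Group B' one.
Group A: (9, 5), since 9 > 5. Group B: (2, 9), since 2 < 9. Group A: (10, 4), since 10 > 4. Group A: (7, 3), since 7 > 3.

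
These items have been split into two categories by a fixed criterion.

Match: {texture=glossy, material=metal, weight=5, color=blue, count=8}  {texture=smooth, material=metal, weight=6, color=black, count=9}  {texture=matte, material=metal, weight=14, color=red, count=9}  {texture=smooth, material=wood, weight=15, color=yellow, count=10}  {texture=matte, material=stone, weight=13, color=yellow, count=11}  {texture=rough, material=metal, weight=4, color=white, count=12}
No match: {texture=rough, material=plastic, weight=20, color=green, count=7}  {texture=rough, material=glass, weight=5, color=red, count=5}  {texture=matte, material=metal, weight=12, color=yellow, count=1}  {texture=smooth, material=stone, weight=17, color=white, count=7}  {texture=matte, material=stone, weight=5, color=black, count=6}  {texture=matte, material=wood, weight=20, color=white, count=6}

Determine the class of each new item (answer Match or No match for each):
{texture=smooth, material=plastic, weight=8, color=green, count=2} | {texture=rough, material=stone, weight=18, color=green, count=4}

No match, No match

Rule: count ≥ 8. This holds for each 'Match' example and fails for each 'No match' one.
{texture=smooth, material=plastic, weight=8, color=green, count=2} — count = 2, hence No match. {texture=rough, material=stone, weight=18, color=green, count=4} — count = 4, hence No match.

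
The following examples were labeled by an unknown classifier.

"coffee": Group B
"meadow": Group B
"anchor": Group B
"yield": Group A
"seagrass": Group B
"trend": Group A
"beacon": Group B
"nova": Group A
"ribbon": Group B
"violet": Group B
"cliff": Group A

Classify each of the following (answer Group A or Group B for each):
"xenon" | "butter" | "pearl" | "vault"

Group A, Group B, Group A, Group A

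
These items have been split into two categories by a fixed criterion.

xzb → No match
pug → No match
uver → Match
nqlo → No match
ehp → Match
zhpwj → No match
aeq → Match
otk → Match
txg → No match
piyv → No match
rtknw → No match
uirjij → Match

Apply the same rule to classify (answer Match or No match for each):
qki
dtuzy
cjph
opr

Checking candidate rules against both groups, what survives is: starts with a vowel.
No match: qki, since starts with 'q'. No match: dtuzy, since starts with 'd'. No match: cjph, since starts with 'c'. Match: opr, since starts with 'o'.

No match, No match, No match, Match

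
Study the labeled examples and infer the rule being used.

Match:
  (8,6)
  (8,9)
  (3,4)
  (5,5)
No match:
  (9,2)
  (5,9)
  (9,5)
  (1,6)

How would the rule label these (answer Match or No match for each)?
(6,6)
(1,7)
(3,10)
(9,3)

Match, No match, No match, No match

The pattern is that an item is 'Match' exactly when: |first − second| ≤ 2.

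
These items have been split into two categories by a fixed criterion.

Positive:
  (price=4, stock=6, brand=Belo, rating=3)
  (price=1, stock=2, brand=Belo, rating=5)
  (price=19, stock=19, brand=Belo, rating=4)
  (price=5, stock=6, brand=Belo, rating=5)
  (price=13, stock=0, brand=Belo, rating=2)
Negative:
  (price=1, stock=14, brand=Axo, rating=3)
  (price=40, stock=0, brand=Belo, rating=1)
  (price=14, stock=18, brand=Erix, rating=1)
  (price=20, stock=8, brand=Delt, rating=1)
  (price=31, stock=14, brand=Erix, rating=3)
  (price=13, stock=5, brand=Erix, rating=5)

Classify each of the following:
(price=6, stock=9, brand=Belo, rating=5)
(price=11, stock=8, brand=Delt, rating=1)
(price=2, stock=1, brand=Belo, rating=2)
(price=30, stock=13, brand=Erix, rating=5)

Positive, Negative, Positive, Negative

The pattern is that an item is 'Positive' exactly when: brand is Belo AND price ≤ 19.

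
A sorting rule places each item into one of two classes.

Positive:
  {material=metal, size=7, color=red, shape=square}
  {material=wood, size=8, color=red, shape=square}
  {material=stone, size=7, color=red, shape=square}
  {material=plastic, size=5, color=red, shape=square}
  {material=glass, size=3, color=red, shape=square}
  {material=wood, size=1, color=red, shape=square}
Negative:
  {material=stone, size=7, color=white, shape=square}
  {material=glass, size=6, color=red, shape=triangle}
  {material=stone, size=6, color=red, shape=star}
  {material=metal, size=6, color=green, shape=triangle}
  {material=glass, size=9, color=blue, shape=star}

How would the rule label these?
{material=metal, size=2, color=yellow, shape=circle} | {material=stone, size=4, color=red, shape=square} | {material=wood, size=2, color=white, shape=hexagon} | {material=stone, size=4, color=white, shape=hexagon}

Negative, Positive, Negative, Negative

The common property of the 'Positive' items is: color is red AND shape is square. No 'Negative' item has it.
{material=metal, size=2, color=yellow, shape=circle} → color is yellow, shape is circle → Negative. {material=stone, size=4, color=red, shape=square} → color is red, shape is square → Positive. {material=wood, size=2, color=white, shape=hexagon} → color is white, shape is hexagon → Negative. {material=stone, size=4, color=white, shape=hexagon} → color is white, shape is hexagon → Negative.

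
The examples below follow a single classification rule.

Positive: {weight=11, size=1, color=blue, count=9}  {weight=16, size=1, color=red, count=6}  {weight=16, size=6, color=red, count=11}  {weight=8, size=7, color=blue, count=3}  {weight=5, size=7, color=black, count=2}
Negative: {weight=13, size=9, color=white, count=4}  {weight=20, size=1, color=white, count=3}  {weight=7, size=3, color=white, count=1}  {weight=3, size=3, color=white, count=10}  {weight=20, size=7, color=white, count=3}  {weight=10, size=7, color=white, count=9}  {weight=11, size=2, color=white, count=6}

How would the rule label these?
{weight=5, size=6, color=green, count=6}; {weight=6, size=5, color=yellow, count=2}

Checking candidate rules against both groups, what survives is: color is not white.
{weight=5, size=6, color=green, count=6}: Positive (color is green). {weight=6, size=5, color=yellow, count=2}: Positive (color is yellow).

Positive, Positive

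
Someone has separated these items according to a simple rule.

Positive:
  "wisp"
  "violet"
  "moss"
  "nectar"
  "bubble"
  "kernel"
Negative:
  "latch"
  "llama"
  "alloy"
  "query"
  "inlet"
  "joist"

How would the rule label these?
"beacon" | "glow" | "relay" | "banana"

Positive, Positive, Negative, Positive

The common property of the 'Positive' items is: even length. No 'Negative' item has it.
"beacon" → length 6 → Positive. "glow" → length 4 → Positive. "relay" → length 5 → Negative. "banana" → length 6 → Positive.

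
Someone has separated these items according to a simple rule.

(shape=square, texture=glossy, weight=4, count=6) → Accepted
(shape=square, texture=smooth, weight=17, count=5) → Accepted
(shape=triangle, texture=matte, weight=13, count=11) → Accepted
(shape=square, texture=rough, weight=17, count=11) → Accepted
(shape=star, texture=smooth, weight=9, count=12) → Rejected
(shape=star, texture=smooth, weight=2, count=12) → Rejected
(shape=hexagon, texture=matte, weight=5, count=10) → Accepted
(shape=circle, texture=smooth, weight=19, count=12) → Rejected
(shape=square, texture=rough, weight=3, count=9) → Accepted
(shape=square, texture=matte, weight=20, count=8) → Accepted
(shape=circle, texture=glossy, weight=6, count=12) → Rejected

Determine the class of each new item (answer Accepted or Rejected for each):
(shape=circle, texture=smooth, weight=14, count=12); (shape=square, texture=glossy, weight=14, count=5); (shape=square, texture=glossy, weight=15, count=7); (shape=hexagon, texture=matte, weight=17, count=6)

Rejected, Accepted, Accepted, Accepted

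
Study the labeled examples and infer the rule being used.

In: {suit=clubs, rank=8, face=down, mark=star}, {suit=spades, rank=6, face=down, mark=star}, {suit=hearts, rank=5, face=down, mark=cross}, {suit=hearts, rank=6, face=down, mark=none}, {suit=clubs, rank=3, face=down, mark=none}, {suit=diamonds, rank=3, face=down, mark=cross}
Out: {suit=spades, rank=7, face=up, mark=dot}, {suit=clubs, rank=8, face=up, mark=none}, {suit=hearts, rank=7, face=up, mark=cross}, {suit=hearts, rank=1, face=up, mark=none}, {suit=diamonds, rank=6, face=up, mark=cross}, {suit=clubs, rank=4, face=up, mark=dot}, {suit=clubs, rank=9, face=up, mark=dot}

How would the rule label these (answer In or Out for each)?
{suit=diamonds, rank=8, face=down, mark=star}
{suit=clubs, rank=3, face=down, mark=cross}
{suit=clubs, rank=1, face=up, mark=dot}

One predicate separates the groups cleanly: face is down.
{suit=diamonds, rank=8, face=down, mark=star}: face is down — matches, so In.
{suit=clubs, rank=3, face=down, mark=cross}: face is down — matches, so In.
{suit=clubs, rank=1, face=up, mark=dot}: face is up — doesn't match, so Out.

In, In, Out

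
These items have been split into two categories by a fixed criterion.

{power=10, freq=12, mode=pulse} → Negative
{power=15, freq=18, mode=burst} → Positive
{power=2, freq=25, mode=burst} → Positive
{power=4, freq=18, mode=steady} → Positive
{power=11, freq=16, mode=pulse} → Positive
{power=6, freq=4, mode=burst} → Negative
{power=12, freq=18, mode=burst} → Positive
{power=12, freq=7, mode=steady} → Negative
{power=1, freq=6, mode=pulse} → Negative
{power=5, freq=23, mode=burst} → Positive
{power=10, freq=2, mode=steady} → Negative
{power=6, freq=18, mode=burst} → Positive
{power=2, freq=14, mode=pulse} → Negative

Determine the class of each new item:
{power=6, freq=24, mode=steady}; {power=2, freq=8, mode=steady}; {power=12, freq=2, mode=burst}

Positive, Negative, Negative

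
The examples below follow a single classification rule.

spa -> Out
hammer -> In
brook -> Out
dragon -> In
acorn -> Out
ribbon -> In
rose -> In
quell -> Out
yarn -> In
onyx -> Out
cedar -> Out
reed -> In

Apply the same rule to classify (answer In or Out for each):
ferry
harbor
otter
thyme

Rule: even length AND contains 'r'. This holds for each 'In' example and fails for each 'Out' one.
ferry: length 5, has 'r' — doesn't match, so Out. harbor: length 6, has 'r' — passes, so In. otter: length 5, has 'r' — doesn't match, so Out. thyme: length 5, no 'r' — doesn't match, so Out.

Out, In, Out, Out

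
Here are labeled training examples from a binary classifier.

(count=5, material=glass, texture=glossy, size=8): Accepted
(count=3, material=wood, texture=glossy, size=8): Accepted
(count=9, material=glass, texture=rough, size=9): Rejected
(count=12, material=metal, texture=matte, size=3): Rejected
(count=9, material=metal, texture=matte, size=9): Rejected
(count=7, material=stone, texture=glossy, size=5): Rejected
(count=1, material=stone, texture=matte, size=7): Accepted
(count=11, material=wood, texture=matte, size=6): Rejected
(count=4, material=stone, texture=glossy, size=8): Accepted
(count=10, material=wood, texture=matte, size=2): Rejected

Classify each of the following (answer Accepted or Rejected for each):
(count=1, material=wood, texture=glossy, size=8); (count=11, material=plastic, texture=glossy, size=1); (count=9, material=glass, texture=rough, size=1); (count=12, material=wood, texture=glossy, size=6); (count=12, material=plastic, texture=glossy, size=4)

Accepted, Rejected, Rejected, Rejected, Rejected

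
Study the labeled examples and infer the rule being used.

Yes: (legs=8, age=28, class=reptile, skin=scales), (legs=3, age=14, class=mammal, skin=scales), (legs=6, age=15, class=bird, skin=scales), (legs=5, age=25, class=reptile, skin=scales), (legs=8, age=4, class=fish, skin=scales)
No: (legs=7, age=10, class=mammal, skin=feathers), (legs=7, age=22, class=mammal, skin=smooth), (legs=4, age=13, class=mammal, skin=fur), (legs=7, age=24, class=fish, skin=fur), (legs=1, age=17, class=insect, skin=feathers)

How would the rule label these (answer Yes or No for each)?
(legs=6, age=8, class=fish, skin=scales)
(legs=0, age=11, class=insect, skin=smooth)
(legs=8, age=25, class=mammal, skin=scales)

Yes, No, Yes

A rule that fits every label: skin is scales — true of each 'Yes' example, false of each 'No' one.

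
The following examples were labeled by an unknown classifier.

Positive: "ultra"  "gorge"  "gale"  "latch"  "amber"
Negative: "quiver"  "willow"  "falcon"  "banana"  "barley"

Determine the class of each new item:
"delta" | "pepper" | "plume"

Positive, Negative, Positive

Every 'Positive' example satisfies: length ≤ 5. None of the 'Negative' examples do.
"delta" — length 5, hence Positive. "pepper" — length 6, hence Negative. "plume" — length 5, hence Positive.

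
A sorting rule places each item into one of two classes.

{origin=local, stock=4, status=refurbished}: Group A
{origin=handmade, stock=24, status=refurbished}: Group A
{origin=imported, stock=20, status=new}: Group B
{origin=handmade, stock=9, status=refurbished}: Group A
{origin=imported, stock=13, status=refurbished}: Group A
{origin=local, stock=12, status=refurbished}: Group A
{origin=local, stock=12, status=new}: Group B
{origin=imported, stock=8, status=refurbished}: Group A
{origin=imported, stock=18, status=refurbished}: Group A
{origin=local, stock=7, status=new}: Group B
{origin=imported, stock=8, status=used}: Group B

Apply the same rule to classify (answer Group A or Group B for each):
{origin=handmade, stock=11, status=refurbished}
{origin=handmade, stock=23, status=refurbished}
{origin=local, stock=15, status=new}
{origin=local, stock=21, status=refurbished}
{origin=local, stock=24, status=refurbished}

The classifier is using: status is refurbished.
{origin=handmade, stock=11, status=refurbished} → status is refurbished → Group A.
{origin=handmade, stock=23, status=refurbished} → status is refurbished → Group A.
{origin=local, stock=15, status=new} → status is new → Group B.
{origin=local, stock=21, status=refurbished} → status is refurbished → Group A.
{origin=local, stock=24, status=refurbished} → status is refurbished → Group A.

Group A, Group A, Group B, Group A, Group A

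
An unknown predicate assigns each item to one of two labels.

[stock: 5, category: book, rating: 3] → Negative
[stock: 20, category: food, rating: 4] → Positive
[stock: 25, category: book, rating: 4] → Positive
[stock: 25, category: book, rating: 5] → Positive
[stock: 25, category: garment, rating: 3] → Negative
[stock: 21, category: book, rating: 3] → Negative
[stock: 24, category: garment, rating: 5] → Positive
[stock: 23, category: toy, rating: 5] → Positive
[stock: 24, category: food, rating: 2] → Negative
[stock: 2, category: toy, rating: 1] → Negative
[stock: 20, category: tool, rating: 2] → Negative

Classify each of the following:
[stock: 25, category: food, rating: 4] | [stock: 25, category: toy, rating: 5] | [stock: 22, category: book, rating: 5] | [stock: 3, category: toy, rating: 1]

Positive, Positive, Positive, Negative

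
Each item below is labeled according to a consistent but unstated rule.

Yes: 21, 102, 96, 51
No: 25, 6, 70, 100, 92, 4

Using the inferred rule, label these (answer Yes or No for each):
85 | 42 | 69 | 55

Rule: multiple of 3 AND at least 21. This holds for each 'Yes' example and fails for each 'No' one.
No: 85, since 85 = 3·28 + 1, 85 ≥ 21.
Yes: 42, since 42 = 3·14, 42 ≥ 21.
Yes: 69, since 69 = 3·23, 69 ≥ 21.
No: 55, since 55 = 3·18 + 1, 55 ≥ 21.

No, Yes, Yes, No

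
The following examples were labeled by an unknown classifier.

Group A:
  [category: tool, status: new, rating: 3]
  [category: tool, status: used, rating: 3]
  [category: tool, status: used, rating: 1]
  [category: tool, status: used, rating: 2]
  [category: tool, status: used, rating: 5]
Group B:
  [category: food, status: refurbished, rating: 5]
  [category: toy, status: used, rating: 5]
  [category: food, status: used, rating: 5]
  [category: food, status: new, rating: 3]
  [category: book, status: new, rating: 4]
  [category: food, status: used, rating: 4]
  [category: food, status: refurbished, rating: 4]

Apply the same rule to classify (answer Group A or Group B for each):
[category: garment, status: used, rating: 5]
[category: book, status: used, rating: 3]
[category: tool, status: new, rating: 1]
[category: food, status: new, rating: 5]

Group B, Group B, Group A, Group B

Every 'Group A' example satisfies: category is tool. None of the 'Group B' examples do.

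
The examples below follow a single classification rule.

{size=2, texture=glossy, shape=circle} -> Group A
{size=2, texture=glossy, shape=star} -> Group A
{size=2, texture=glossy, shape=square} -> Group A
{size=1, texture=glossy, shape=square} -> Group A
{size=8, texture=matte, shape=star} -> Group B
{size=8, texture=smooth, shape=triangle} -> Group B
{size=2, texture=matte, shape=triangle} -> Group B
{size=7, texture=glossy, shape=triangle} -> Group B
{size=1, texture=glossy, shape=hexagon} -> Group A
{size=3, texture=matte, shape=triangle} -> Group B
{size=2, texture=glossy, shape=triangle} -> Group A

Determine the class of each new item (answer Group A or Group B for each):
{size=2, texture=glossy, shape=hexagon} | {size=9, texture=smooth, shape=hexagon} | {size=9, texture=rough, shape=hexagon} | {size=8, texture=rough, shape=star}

Group A, Group B, Group B, Group B

The classifier is using: texture is glossy AND size ≤ 2.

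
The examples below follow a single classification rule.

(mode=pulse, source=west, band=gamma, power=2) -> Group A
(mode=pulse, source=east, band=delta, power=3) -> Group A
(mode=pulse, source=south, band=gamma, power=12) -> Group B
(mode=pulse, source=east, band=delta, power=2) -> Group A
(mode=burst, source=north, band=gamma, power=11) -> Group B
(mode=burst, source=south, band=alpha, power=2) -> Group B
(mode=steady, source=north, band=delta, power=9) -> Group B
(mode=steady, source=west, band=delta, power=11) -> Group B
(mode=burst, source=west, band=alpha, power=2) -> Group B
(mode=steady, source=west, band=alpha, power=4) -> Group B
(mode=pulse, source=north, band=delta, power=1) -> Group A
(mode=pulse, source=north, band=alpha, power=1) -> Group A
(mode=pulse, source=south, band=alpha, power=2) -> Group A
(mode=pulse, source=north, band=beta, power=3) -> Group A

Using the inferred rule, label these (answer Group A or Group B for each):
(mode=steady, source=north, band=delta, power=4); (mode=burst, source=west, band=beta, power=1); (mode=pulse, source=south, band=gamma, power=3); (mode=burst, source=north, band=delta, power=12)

The classifier is using: mode is pulse AND power ≤ 3.
Group B: (mode=steady, source=north, band=delta, power=4), since mode is steady, power = 4. Group B: (mode=burst, source=west, band=beta, power=1), since mode is burst, power = 1. Group A: (mode=pulse, source=south, band=gamma, power=3), since mode is pulse, power = 3. Group B: (mode=burst, source=north, band=delta, power=12), since mode is burst, power = 12.

Group B, Group B, Group A, Group B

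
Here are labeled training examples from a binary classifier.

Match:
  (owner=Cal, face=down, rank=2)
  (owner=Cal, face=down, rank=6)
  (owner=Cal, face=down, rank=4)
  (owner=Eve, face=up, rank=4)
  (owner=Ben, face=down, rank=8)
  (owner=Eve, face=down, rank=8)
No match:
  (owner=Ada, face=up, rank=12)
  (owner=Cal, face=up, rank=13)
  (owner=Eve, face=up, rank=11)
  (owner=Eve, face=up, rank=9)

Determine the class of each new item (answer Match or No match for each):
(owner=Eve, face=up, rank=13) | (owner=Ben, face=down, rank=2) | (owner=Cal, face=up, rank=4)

No match, Match, Match

The pattern is that an item is 'Match' exactly when: rank ≤ 8.
(owner=Eve, face=up, rank=13): No match (rank = 13).
(owner=Ben, face=down, rank=2): Match (rank = 2).
(owner=Cal, face=up, rank=4): Match (rank = 4).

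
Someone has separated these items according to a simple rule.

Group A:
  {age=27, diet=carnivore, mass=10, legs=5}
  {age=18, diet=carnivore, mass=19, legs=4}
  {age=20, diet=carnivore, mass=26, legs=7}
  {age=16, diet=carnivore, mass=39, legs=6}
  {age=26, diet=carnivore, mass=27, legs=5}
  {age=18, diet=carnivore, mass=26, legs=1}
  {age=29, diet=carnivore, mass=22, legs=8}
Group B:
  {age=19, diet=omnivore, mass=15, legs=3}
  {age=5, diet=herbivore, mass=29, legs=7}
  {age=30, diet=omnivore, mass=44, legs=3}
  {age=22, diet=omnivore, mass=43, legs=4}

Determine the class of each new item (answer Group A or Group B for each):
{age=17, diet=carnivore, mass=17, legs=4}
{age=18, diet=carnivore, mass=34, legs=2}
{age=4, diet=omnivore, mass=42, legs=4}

Group A, Group A, Group B

The distinguishing property — diet is carnivore — holds for all the 'Group A' cases and none of the 'Group B' cases.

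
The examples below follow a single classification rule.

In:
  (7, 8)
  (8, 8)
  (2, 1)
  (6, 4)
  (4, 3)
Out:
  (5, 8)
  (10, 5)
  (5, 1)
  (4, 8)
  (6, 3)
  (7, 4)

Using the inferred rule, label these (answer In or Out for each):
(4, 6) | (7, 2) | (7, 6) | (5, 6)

In, Out, In, In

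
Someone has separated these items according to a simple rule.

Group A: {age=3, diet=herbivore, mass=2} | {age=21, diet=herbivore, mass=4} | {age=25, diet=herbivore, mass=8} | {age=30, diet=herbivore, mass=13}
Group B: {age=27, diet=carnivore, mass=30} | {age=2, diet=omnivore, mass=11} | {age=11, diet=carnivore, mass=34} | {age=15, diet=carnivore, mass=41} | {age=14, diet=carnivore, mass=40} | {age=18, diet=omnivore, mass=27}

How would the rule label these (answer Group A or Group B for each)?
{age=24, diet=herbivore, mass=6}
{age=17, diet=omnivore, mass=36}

The common property of the 'Group A' items is: diet is herbivore. No 'Group B' item has it.

Group A, Group B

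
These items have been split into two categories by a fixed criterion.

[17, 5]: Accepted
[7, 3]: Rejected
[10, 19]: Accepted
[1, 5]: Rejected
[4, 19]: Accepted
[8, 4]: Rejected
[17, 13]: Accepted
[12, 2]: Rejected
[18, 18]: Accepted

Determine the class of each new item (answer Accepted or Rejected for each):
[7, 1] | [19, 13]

The distinguishing property — sum ≥ 22 — holds for all the 'Accepted' cases and none of the 'Rejected' cases.
[7, 1]: 7+1 = 8 — doesn't match, so Rejected.
[19, 13]: 19+13 = 32 — qualifies, so Accepted.

Rejected, Accepted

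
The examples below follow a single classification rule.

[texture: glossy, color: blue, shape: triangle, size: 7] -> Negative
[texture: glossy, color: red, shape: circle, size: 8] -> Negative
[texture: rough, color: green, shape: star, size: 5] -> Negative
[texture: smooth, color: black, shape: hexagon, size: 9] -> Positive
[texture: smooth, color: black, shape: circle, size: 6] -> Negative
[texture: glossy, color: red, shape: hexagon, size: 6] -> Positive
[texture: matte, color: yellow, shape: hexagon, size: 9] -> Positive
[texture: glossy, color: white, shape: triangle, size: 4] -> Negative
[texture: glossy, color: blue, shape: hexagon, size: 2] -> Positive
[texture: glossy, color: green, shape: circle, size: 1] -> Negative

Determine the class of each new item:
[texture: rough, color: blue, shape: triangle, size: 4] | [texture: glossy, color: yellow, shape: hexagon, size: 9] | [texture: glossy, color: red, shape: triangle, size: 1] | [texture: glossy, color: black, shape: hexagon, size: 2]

Negative, Positive, Negative, Positive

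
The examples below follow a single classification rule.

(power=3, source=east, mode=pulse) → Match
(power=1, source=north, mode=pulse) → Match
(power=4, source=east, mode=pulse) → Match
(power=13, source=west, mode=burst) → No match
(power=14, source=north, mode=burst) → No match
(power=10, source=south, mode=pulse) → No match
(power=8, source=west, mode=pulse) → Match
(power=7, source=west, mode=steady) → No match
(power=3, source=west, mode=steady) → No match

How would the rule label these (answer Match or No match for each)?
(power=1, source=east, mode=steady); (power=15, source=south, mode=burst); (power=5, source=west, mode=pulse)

The distinguishing property — mode is pulse AND power ≤ 8 — holds for all the 'Match' cases and none of the 'No match' cases.
(power=1, source=east, mode=steady) → mode is steady, power = 1 → No match.
(power=15, source=south, mode=burst) → mode is burst, power = 15 → No match.
(power=5, source=west, mode=pulse) → mode is pulse, power = 5 → Match.

No match, No match, Match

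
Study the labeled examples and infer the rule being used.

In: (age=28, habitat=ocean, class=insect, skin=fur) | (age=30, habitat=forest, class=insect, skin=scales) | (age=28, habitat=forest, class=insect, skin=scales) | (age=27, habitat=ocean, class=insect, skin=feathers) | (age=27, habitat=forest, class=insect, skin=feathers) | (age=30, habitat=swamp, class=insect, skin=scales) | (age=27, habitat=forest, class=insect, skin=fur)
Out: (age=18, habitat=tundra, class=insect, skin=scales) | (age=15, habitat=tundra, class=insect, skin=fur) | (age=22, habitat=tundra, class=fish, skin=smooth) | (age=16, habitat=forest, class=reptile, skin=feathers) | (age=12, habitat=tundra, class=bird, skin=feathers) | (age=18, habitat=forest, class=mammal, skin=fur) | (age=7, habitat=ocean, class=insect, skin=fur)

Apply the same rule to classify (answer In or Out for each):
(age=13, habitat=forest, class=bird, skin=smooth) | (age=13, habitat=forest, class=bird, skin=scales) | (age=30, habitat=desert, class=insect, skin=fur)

The common property of the 'In' items is: age ≥ 27. No 'Out' item has it.
(age=13, habitat=forest, class=bird, skin=smooth): Out (age = 13). (age=13, habitat=forest, class=bird, skin=scales): Out (age = 13). (age=30, habitat=desert, class=insect, skin=fur): In (age = 30).

Out, Out, In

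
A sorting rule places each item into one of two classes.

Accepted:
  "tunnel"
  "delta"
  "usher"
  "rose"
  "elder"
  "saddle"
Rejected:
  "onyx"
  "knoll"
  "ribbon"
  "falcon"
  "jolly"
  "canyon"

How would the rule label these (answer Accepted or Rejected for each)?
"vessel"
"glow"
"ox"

Accepted, Rejected, Rejected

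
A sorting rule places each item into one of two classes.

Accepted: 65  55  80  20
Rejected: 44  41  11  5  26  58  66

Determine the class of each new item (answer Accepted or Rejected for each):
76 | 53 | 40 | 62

Rejected, Rejected, Accepted, Rejected

The distinguishing property — multiple of 5 AND at least 11 — holds for all the 'Accepted' cases and none of the 'Rejected' cases.
76 — 76 = 5·15 + 1, 76 ≥ 11, hence Rejected. 53 — 53 = 5·10 + 3, 53 ≥ 11, hence Rejected. 40 — 40 = 5·8, 40 ≥ 11, hence Accepted. 62 — 62 = 5·12 + 2, 62 ≥ 11, hence Rejected.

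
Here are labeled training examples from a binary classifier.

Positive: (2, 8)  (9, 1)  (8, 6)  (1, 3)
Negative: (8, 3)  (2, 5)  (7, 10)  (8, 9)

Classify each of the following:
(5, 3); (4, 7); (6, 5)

The common property of the 'Positive' items is: sum is even. No 'Negative' item has it.
Positive: (5, 3), since 5+3 = 8.
Negative: (4, 7), since 4+7 = 11.
Negative: (6, 5), since 6+5 = 11.

Positive, Negative, Negative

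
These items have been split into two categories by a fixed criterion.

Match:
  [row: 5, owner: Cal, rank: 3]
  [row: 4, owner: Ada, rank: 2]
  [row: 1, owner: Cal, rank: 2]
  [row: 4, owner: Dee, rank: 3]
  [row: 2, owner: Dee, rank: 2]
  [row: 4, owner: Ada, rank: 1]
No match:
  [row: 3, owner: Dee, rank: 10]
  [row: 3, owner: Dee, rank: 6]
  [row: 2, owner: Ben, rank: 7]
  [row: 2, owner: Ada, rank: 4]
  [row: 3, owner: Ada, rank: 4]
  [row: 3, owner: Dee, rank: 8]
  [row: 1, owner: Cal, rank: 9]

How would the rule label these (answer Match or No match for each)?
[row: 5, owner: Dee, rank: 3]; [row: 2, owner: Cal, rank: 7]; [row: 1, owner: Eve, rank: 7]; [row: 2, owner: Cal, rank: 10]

Match, No match, No match, No match

The pattern is that an item is 'Match' exactly when: rank ≤ 3.
Match: [row: 5, owner: Dee, rank: 3], since rank = 3. No match: [row: 2, owner: Cal, rank: 7], since rank = 7. No match: [row: 1, owner: Eve, rank: 7], since rank = 7. No match: [row: 2, owner: Cal, rank: 10], since rank = 10.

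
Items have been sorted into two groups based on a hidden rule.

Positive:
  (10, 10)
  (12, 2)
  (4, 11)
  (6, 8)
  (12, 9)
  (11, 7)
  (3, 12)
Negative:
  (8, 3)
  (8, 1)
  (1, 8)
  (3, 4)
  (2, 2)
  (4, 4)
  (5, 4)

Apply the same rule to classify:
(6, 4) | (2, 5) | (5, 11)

The distinguishing property — sum ≥ 14 — holds for all the 'Positive' cases and none of the 'Negative' cases.
(6, 4) — 6+4 = 10, hence Negative.
(2, 5) — 2+5 = 7, hence Negative.
(5, 11) — 5+11 = 16, hence Positive.

Negative, Negative, Positive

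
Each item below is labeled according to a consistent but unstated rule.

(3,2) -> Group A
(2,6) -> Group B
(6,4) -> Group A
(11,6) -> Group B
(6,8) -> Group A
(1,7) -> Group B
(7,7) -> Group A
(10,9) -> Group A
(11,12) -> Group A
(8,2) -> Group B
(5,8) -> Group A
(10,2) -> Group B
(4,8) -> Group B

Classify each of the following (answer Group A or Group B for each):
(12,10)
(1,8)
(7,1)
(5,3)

Group A, Group B, Group B, Group A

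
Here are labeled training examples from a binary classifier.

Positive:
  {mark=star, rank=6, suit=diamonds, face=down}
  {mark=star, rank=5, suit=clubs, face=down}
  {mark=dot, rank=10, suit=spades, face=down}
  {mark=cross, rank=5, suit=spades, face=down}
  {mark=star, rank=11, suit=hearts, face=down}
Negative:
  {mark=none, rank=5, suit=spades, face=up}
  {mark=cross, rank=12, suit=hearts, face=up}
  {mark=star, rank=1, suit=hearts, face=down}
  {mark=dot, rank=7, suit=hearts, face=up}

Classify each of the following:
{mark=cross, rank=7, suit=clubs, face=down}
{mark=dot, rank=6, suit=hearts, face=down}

Positive, Positive

The distinguishing property — face is down AND rank ≥ 5 — holds for all the 'Positive' cases and none of the 'Negative' cases.
{mark=cross, rank=7, suit=clubs, face=down} — face is down, rank = 7, hence Positive. {mark=dot, rank=6, suit=hearts, face=down} — face is down, rank = 6, hence Positive.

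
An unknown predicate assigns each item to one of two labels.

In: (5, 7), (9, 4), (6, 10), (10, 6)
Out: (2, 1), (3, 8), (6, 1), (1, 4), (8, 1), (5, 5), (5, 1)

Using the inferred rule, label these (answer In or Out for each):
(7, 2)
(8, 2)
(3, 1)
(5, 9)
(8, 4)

Rule: sum ≥ 12. This holds for each 'In' example and fails for each 'Out' one.

Out, Out, Out, In, In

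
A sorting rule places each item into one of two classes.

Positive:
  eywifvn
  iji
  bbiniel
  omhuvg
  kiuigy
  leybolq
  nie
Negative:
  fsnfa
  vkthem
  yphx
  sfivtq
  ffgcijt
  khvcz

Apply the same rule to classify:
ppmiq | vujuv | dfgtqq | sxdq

Negative, Positive, Negative, Negative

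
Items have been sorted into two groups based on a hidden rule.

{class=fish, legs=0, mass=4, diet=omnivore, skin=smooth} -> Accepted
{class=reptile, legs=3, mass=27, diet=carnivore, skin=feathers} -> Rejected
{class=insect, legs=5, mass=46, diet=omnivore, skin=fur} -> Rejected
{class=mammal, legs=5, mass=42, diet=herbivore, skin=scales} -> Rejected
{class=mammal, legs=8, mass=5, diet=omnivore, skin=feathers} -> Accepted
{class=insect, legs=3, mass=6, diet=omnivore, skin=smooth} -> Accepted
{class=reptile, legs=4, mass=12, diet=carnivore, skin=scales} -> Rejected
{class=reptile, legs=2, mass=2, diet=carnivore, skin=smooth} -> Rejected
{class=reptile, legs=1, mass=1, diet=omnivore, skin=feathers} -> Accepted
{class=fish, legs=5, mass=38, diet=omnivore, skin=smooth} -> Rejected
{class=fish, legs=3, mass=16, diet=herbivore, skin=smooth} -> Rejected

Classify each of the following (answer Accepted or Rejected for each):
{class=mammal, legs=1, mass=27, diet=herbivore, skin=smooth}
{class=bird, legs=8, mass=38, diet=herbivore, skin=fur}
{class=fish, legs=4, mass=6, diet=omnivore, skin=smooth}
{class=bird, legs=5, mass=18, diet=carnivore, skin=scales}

Rejected, Rejected, Accepted, Rejected

The pattern is that an item is 'Accepted' exactly when: diet is omnivore AND mass ≤ 6.
{class=mammal, legs=1, mass=27, diet=herbivore, skin=smooth}: diet is herbivore, mass = 27 — lacks this property, so Rejected. {class=bird, legs=8, mass=38, diet=herbivore, skin=fur}: diet is herbivore, mass = 38 — lacks this property, so Rejected. {class=fish, legs=4, mass=6, diet=omnivore, skin=smooth}: diet is omnivore, mass = 6 — meets the rule, so Accepted. {class=bird, legs=5, mass=18, diet=carnivore, skin=scales}: diet is carnivore, mass = 18 — lacks this property, so Rejected.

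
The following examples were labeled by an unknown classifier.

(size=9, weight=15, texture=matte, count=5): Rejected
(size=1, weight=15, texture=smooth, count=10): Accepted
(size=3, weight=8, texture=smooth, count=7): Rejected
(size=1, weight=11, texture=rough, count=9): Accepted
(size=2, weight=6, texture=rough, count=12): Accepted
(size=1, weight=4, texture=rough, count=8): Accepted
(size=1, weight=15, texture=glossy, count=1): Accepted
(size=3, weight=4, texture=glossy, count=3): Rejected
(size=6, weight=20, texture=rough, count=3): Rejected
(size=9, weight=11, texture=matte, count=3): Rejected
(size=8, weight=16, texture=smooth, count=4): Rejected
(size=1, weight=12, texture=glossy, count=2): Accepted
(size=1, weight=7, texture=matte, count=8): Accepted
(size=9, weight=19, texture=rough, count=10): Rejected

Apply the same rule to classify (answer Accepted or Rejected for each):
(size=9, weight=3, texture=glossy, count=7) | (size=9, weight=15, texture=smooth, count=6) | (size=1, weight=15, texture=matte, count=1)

Every 'Accepted' example satisfies: size ≤ 2. None of the 'Rejected' examples do.
(size=9, weight=3, texture=glossy, count=7) — size = 9, hence Rejected.
(size=9, weight=15, texture=smooth, count=6) — size = 9, hence Rejected.
(size=1, weight=15, texture=matte, count=1) — size = 1, hence Accepted.

Rejected, Rejected, Accepted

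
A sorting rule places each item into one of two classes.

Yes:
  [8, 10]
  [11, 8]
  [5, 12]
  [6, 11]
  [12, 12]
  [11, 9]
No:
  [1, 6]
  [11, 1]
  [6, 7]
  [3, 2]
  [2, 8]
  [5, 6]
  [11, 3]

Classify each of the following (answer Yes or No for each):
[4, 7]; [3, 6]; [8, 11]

All 'Yes' examples share one property — sum ≥ 17 — and every 'No' example lacks it.

No, No, Yes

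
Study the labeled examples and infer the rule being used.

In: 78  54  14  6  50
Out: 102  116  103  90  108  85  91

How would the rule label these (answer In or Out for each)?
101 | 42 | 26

Out, In, In

'In' ⟺ at most 78.
101 — 101 > 78, hence Out.
42 — 42 ≤ 78, hence In.
26 — 26 ≤ 78, hence In.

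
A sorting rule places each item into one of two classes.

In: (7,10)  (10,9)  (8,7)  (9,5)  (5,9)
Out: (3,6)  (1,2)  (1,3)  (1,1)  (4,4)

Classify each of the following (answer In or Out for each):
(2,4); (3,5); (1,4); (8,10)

The pattern is that an item is 'In' exactly when: sum ≥ 14.
(2,4): 2+4 = 6 — does not satisfy this, so Out. (3,5): 3+5 = 8 — does not satisfy this, so Out. (1,4): 1+4 = 5 — does not satisfy this, so Out. (8,10): 8+10 = 18 — has this property, so In.

Out, Out, Out, In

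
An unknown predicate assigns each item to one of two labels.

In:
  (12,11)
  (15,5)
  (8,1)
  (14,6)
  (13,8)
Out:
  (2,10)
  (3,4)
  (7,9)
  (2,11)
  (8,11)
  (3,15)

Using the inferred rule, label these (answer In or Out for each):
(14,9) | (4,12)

Every 'In' example satisfies: first > second. None of the 'Out' examples do.

In, Out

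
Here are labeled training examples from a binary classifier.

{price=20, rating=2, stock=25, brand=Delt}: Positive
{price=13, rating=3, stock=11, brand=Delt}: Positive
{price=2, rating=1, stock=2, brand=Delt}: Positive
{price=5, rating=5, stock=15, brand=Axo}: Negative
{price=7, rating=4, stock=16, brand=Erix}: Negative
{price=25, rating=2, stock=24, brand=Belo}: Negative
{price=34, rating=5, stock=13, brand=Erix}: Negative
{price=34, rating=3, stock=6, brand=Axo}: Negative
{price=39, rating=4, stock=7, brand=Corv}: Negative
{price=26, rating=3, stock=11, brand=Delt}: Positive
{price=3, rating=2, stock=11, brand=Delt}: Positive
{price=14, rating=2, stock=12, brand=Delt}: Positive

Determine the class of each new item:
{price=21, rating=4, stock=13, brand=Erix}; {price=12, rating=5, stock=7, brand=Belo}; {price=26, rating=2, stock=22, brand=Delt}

Negative, Negative, Positive

One predicate separates the groups cleanly: brand is Delt.
Negative: {price=21, rating=4, stock=13, brand=Erix}, since brand is Erix.
Negative: {price=12, rating=5, stock=7, brand=Belo}, since brand is Belo.
Positive: {price=26, rating=2, stock=22, brand=Delt}, since brand is Delt.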